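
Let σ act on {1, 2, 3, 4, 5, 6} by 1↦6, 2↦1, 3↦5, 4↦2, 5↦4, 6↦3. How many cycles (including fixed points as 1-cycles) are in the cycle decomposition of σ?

Cycle decomposition: (1 6 3 5 4 2).
1 cycle.

1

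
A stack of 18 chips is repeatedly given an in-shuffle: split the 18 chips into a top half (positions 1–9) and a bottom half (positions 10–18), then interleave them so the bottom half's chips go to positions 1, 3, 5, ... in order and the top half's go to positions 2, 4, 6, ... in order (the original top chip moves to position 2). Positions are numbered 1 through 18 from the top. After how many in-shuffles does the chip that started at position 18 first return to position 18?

18

Follow position 18 under repeated in-shuffles:
18 → 17 → 15 → 11 → 3 → 6 → 12 → 5 → 10 → 1 → 2 → 4 → 8 → 16 → 13 → 7 → 14 → 9 → 18
It first returns after 18 in-shuffles.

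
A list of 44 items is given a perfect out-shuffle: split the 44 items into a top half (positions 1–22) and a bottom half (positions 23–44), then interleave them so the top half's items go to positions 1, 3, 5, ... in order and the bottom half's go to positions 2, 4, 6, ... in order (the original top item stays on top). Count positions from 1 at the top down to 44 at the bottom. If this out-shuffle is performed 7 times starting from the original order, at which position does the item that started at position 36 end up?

Track the item's position through each out-shuffle:
36 → 28 → 12 → 23 → 2 → 3 → 5 → 9

9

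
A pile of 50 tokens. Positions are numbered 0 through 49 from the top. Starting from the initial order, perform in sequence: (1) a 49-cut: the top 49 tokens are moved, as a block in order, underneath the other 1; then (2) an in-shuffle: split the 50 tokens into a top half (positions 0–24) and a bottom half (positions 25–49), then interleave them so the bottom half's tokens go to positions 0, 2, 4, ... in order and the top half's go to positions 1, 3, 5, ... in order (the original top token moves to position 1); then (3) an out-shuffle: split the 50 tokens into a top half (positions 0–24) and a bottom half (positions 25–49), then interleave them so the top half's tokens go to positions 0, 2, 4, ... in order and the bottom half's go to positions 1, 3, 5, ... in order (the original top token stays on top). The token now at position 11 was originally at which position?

39

Undo the operations in reverse order, starting from position 11:
  undo op 3 (out-shuffle, from bottom half): 11 ← 30
  undo op 2 (in-shuffle, from bottom half): 30 ← 40
  undo op 1 (cut 49): 40 ← 39
So the token at position 11 came from original position 39.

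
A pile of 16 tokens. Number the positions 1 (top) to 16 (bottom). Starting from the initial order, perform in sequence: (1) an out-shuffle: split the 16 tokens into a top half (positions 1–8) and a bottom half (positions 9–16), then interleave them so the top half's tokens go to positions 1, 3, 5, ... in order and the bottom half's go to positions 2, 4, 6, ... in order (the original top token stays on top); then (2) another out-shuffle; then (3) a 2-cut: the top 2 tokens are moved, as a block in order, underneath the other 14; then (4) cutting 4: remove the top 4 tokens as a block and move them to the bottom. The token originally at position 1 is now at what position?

Track the token from position 1 forward through each operation:
  after op 1 (out-shuffle): 1 → 1
  after op 2 (out-shuffle): 1 → 1
  after op 3 (cut 2): 1 → 15
  after op 4 (cut 4): 15 → 11

11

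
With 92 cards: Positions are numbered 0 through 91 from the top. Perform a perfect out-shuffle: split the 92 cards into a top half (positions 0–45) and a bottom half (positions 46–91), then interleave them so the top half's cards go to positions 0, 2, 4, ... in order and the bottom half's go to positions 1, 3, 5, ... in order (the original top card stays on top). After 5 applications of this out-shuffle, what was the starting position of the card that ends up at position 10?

6

Work backwards from position 10, undoing one out-shuffle at a time:
10 ← 5 ← 48 ← 24 ← 12 ← 6
So the card now at position 10 started at position 6.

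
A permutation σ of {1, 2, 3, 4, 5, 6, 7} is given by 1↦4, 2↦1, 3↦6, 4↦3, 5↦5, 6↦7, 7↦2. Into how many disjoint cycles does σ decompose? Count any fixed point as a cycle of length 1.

Cycle decomposition: (1 4 3 6 7 2) (5).
2 cycles.

2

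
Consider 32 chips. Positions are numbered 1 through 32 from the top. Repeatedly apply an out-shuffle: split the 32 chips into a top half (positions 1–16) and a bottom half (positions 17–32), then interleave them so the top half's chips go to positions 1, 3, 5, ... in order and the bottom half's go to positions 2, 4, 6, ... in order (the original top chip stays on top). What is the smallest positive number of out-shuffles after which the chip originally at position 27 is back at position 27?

5

Follow position 27 under repeated out-shuffles:
27 → 22 → 12 → 23 → 14 → 27
It first returns after 5 out-shuffles.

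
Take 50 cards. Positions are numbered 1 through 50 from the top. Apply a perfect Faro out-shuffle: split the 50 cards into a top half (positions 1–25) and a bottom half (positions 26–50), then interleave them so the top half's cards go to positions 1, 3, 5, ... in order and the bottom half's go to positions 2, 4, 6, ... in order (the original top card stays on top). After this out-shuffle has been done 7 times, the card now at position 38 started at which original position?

30

Work backwards from position 38, undoing one out-shuffle at a time:
38 ← 44 ← 47 ← 24 ← 37 ← 19 ← 10 ← 30
So the card now at position 38 started at position 30.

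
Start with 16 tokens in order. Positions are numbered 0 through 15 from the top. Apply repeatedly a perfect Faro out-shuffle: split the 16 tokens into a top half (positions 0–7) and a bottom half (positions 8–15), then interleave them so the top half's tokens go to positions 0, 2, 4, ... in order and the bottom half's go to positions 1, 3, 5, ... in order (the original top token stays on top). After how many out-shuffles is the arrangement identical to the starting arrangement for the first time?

4

The out-shuffle permutes the 16 positions with cycle lengths [1, 1, 2, 4, 4, 4].
Every token is home exactly when every cycle has completed a whole number of laps, i.e. after lcm(1, 2, 4) = 4 out-shuffles.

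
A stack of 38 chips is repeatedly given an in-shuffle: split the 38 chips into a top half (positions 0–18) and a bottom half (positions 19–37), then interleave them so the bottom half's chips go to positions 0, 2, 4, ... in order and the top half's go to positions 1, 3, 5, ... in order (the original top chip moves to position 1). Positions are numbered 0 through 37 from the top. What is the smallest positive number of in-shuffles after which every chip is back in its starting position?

The in-shuffle permutes the 38 positions with cycle lengths [2, 12, 12, 12].
Every chip is home exactly when every cycle has completed a whole number of laps, i.e. after lcm(2, 12) = 12 in-shuffles.

12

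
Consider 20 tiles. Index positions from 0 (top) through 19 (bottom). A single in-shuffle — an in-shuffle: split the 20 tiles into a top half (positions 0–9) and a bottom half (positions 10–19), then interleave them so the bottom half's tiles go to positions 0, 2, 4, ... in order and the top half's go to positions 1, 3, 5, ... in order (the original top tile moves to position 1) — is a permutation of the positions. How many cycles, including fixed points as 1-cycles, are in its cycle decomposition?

5

Trace each unvisited position around until it returns:
(0 1 3 7 15 10) (2 5 11) (4 9 19 18 16 12) (6 13) (8 17 14)
5 cycles in total.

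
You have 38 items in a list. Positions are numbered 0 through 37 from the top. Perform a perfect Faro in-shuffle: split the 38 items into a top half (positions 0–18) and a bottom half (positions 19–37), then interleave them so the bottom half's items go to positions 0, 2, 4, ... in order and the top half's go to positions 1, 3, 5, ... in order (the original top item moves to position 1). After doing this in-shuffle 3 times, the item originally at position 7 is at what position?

Track the item's position through each in-shuffle:
7 → 15 → 31 → 24

24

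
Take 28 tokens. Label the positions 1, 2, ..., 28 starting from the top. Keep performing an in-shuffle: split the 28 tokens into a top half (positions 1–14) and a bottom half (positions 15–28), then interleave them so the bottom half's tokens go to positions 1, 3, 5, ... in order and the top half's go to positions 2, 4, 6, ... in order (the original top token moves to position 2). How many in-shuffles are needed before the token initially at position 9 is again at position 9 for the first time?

28

Follow position 9 under repeated in-shuffles:
9 → 18 → 7 → 14 → 28 → 27 → 25 → 21 → ... → 9 (length 28)
It first returns after 28 in-shuffles.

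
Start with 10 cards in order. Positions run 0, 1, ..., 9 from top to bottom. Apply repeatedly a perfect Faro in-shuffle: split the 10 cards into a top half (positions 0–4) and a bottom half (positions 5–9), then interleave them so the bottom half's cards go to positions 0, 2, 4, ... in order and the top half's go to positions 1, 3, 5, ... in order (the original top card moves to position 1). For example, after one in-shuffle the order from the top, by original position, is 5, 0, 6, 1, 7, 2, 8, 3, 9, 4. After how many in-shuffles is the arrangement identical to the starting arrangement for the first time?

10

The in-shuffle permutes the 10 positions with cycle lengths [10].
Every card is home exactly when every cycle has completed a whole number of laps, i.e. after lcm(10) = 10 in-shuffles.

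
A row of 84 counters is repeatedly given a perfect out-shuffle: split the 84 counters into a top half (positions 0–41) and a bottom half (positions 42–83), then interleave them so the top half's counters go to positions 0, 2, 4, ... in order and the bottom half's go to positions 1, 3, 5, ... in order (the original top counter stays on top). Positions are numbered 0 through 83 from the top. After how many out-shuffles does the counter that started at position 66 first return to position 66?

82

Follow position 66 under repeated out-shuffles:
66 → 49 → 15 → 30 → 60 → 37 → 74 → 65 → ... → 66 (length 82)
It first returns after 82 out-shuffles.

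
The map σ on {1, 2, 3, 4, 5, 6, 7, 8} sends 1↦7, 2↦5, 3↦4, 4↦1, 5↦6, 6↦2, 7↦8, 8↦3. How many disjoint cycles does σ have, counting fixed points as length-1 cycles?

2

Cycle decomposition: (1 7 8 3 4) (2 5 6).
2 cycles.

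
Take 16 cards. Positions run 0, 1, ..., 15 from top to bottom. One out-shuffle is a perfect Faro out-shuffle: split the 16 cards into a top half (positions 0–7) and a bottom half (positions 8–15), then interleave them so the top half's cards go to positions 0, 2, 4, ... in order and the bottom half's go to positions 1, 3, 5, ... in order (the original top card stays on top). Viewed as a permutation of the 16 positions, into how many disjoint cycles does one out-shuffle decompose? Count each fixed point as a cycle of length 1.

6

Trace each unvisited position around until it returns:
(0) (1 2 4 8) (3 6 12 9) (5 10) (7 14 13 11) (15)
6 cycles in total.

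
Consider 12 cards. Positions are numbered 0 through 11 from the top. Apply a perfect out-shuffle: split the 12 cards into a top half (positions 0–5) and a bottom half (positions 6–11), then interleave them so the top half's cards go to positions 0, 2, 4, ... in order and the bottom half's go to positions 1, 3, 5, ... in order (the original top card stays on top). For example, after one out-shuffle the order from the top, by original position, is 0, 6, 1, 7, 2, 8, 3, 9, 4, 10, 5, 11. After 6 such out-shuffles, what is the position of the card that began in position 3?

Track the card's position through each out-shuffle:
3 → 6 → 1 → 2 → 4 → 8 → 5

5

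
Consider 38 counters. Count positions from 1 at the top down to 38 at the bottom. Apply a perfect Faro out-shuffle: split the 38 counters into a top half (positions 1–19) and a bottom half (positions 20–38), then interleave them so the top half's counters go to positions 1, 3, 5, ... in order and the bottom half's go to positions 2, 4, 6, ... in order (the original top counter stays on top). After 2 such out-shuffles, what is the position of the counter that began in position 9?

Track the counter's position through each out-shuffle:
9 → 17 → 33

33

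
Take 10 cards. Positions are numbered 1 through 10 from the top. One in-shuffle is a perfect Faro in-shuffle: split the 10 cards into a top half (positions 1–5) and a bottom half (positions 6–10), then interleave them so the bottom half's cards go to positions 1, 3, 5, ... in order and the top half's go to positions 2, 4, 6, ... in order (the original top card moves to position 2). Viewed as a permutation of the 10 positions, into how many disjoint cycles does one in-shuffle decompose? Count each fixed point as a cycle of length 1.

Trace each unvisited position around until it returns:
(1 2 4 8 5 10 9 7 3 6)
1 cycle in total.

1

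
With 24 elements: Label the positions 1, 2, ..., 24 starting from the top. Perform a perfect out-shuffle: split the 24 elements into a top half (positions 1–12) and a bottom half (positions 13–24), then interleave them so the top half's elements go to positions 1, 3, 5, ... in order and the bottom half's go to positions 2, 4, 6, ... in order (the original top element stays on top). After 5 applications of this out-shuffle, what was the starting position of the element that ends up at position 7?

17

Work backwards from position 7, undoing one out-shuffle at a time:
7 ← 4 ← 14 ← 19 ← 10 ← 17
So the element now at position 7 started at position 17.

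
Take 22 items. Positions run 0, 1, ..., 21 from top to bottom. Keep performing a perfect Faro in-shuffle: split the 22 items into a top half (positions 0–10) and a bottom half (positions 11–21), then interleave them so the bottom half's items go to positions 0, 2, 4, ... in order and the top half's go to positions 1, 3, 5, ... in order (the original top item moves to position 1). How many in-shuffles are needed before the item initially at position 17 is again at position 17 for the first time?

Follow position 17 under repeated in-shuffles:
17 → 12 → 2 → 5 → 11 → 0 → 1 → 3 → 7 → 15 → 8 → 17
It first returns after 11 in-shuffles.

11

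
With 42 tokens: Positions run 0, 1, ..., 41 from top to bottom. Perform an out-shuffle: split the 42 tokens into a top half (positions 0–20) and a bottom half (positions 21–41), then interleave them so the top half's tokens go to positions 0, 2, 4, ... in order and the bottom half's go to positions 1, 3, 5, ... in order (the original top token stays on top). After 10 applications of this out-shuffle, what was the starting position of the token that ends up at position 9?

Work backwards from position 9, undoing one out-shuffle at a time:
9 ← 25 ← 33 ← 37 ← 39 ← 40 ← 20 ← 10 ← 5 ← 23 ← 32
So the token now at position 9 started at position 32.

32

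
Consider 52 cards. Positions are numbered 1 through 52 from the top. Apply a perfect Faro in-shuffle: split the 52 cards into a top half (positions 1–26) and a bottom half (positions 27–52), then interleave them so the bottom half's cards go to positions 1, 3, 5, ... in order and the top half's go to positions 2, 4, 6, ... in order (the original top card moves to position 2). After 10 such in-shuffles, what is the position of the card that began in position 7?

Track the card's position through each in-shuffle:
7 → 14 → 28 → 3 → 6 → 12 → 24 → 48 → 43 → 33 → 13

13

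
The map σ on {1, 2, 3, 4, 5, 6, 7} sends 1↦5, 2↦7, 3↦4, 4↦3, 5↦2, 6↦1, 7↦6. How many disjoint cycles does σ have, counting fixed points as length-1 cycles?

2

Cycle decomposition: (1 5 2 7 6) (3 4).
2 cycles.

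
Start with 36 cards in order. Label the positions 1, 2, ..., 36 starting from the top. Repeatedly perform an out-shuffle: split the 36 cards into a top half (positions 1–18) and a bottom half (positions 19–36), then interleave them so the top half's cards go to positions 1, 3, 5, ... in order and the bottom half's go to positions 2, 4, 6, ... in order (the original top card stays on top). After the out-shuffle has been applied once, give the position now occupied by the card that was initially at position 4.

Track the card's position through each out-shuffle:
4 → 7

7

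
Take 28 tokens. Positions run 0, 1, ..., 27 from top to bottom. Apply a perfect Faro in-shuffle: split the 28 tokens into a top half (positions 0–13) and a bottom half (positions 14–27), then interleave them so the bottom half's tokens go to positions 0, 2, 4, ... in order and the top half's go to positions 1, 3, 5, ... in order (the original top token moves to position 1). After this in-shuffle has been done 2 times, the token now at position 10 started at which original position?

Work backwards from position 10, undoing one in-shuffle at a time:
10 ← 19 ← 9
So the token now at position 10 started at position 9.

9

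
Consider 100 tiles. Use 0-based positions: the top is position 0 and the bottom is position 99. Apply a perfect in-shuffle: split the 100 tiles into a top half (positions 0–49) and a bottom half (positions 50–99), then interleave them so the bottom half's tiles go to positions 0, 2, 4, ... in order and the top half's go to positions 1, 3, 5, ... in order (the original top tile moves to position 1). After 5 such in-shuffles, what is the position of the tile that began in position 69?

17

Track the tile's position through each in-shuffle:
69 → 38 → 77 → 54 → 8 → 17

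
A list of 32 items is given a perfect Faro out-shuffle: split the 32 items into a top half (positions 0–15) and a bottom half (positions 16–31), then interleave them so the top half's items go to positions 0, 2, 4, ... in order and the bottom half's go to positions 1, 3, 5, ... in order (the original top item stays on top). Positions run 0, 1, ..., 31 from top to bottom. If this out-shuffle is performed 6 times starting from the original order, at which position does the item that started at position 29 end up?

27

Track the item's position through each out-shuffle:
29 → 27 → 23 → 15 → 30 → 29 → 27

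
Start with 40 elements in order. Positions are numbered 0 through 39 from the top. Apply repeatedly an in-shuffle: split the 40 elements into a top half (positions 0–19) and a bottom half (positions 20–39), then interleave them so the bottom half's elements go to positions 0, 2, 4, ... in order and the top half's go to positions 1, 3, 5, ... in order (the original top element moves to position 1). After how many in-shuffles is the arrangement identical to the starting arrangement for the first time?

20

The in-shuffle permutes the 40 positions with cycle lengths [20, 20].
Every element is home exactly when every cycle has completed a whole number of laps, i.e. after lcm(20) = 20 in-shuffles.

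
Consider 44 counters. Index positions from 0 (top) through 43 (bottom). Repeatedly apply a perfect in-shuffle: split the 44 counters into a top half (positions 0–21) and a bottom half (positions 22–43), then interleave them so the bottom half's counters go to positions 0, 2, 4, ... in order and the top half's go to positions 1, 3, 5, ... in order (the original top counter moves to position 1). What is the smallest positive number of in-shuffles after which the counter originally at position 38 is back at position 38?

4

Follow position 38 under repeated in-shuffles:
38 → 32 → 20 → 41 → 38
It first returns after 4 in-shuffles.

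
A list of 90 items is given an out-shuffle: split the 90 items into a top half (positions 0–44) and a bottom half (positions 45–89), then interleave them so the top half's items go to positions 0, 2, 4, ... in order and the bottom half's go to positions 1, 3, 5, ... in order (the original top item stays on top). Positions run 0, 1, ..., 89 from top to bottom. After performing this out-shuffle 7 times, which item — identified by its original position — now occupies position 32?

67

Work backwards from position 32, undoing one out-shuffle at a time:
32 ← 16 ← 8 ← 4 ← 2 ← 1 ← 45 ← 67
So the item now at position 32 started at position 67.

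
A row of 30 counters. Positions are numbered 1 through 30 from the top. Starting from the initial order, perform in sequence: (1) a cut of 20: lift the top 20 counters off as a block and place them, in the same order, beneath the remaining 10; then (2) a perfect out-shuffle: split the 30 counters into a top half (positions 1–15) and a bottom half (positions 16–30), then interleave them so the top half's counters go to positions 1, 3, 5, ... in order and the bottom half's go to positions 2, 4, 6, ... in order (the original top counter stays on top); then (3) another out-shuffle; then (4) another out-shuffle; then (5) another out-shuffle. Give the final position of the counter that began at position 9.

Track the counter from position 9 forward through each operation:
  after op 1 (cut 20): 9 → 19
  after op 2 (out-shuffle): 19 → 8
  after op 3 (out-shuffle): 8 → 15
  after op 4 (out-shuffle): 15 → 29
  after op 5 (out-shuffle): 29 → 28

28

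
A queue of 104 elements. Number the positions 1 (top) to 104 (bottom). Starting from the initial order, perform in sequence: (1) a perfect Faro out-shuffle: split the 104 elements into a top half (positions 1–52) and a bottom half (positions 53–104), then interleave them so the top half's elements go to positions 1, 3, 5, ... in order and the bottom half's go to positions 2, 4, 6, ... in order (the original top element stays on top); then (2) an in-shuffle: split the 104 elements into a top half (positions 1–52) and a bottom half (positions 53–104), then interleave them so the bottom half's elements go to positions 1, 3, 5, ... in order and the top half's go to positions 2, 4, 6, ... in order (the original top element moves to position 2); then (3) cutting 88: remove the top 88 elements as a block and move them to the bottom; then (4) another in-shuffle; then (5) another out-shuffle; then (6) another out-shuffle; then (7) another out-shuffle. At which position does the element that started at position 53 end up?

Track the element from position 53 forward through each operation:
  after op 1 (out-shuffle): 53 → 2
  after op 2 (in-shuffle): 2 → 4
  after op 3 (cut 88): 4 → 20
  after op 4 (in-shuffle): 20 → 40
  after op 5 (out-shuffle): 40 → 79
  after op 6 (out-shuffle): 79 → 54
  after op 7 (out-shuffle): 54 → 4

4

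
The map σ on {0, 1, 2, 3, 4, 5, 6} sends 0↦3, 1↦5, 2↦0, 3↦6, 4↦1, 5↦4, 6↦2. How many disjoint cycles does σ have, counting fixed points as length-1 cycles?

2

Cycle decomposition: (0 3 6 2) (1 5 4).
2 cycles.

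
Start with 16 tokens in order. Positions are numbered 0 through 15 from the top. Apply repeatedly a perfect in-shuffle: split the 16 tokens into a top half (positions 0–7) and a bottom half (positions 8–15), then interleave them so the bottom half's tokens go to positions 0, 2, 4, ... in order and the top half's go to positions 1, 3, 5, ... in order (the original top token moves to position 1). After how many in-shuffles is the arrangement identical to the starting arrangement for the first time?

The in-shuffle permutes the 16 positions with cycle lengths [8, 8].
Every token is home exactly when every cycle has completed a whole number of laps, i.e. after lcm(8) = 8 in-shuffles.

8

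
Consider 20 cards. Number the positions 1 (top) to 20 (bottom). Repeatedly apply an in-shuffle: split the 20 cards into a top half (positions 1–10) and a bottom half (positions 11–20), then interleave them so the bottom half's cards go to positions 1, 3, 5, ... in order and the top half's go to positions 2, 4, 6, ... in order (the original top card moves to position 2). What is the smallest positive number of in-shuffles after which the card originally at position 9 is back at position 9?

Follow position 9 under repeated in-shuffles:
9 → 18 → 15 → 9
It first returns after 3 in-shuffles.

3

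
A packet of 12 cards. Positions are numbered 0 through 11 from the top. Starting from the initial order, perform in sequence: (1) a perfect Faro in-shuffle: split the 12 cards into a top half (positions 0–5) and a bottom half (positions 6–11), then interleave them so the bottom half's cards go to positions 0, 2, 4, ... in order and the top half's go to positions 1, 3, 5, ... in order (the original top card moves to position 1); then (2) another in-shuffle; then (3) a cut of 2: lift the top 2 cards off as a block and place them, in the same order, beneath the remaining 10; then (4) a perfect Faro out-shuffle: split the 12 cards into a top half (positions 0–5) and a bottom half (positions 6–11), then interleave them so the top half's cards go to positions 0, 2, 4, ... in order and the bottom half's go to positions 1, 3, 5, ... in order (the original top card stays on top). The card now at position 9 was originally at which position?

9

Undo the operations in reverse order, starting from position 9:
  undo op 4 (out-shuffle, from bottom half): 9 ← 10
  undo op 3 (cut 2): 10 ← 0
  undo op 2 (in-shuffle, from bottom half): 0 ← 6
  undo op 1 (in-shuffle, from bottom half): 6 ← 9
So the card at position 9 came from original position 9.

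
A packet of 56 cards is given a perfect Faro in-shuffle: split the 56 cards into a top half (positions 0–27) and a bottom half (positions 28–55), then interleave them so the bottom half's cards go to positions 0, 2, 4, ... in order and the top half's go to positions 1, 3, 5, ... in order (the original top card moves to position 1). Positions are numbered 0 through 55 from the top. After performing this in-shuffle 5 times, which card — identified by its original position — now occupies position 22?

Work backwards from position 22, undoing one in-shuffle at a time:
22 ← 39 ← 19 ← 9 ← 4 ← 30
So the card now at position 22 started at position 30.

30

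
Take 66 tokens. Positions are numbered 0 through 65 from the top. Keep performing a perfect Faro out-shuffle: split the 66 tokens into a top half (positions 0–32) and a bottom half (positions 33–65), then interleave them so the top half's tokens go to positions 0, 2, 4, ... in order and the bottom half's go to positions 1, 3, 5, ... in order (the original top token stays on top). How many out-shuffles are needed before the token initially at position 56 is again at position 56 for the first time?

Follow position 56 under repeated out-shuffles:
56 → 47 → 29 → 58 → 51 → 37 → 9 → 18 → 36 → 7 → 14 → 28 → 56
It first returns after 12 out-shuffles.

12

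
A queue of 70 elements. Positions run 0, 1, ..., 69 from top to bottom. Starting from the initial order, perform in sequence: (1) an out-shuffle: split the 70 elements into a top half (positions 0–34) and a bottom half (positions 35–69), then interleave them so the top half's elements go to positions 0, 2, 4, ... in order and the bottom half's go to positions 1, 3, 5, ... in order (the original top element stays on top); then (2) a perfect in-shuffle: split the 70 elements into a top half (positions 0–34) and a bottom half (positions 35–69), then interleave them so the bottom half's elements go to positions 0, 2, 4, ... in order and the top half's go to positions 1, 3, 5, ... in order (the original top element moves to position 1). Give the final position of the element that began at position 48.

55

Track the element from position 48 forward through each operation:
  after op 1 (out-shuffle): 48 → 27
  after op 2 (in-shuffle): 27 → 55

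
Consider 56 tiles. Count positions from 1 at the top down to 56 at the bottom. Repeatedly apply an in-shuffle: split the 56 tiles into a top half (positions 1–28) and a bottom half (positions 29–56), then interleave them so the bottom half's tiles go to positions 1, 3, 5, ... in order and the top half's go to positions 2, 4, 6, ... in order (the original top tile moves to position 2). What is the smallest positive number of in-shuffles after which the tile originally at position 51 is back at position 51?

Follow position 51 under repeated in-shuffles:
51 → 45 → 33 → 9 → 18 → 36 → 15 → 30 → 3 → 6 → 12 → 24 → 48 → 39 → 21 → 42 → 27 → 54 → 51
It first returns after 18 in-shuffles.

18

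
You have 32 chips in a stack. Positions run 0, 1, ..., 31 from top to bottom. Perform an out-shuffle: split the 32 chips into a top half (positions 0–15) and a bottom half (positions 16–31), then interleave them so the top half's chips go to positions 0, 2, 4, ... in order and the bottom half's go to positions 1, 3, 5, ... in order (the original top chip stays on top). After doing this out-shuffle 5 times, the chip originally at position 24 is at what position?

Track the chip's position through each out-shuffle:
24 → 17 → 3 → 6 → 12 → 24

24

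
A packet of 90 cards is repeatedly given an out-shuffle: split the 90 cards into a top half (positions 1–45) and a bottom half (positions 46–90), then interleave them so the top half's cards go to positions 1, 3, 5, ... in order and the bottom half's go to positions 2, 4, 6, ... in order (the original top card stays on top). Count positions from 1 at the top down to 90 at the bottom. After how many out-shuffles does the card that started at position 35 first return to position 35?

Follow position 35 under repeated out-shuffles:
35 → 69 → 48 → 6 → 11 → 21 → 41 → 81 → 72 → 54 → 18 → 35
It first returns after 11 out-shuffles.

11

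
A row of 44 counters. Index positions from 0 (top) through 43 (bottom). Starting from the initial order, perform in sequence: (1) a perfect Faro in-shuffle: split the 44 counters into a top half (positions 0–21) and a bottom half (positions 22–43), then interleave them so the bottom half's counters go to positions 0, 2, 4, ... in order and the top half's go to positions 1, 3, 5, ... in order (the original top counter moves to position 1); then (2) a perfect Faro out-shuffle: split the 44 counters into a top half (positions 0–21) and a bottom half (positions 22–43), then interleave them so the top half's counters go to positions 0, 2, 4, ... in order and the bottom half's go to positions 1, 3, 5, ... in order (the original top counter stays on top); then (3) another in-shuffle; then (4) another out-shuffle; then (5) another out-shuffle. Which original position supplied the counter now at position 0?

5

Undo the operations in reverse order, starting from position 0:
  undo op 5 (out-shuffle, from top half): 0 ← 0
  undo op 4 (out-shuffle, from top half): 0 ← 0
  undo op 3 (in-shuffle, from bottom half): 0 ← 22
  undo op 2 (out-shuffle, from top half): 22 ← 11
  undo op 1 (in-shuffle, from top half): 11 ← 5
So the counter at position 0 came from original position 5.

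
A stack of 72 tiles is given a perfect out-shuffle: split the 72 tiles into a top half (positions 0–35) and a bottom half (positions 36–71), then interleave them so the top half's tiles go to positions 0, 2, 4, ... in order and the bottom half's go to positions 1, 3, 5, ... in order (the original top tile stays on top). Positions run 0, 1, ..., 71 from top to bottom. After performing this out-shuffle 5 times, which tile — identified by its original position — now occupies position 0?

Work backwards from position 0, undoing one out-shuffle at a time:
0 ← 0 ← 0 ← 0 ← 0 ← 0
So the tile now at position 0 started at position 0.

0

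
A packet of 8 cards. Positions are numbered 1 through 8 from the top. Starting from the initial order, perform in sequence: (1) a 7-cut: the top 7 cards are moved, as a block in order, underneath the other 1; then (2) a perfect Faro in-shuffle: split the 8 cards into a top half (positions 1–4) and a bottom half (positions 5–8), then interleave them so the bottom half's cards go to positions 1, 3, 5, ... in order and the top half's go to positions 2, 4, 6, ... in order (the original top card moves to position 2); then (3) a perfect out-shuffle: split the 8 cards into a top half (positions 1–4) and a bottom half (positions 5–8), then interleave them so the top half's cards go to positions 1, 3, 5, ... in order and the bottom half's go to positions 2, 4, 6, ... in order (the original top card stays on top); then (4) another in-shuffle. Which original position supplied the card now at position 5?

Undo the operations in reverse order, starting from position 5:
  undo op 4 (in-shuffle, from bottom half): 5 ← 7
  undo op 3 (out-shuffle, from top half): 7 ← 4
  undo op 2 (in-shuffle, from top half): 4 ← 2
  undo op 1 (cut 7): 2 ← 1
So the card at position 5 came from original position 1.

1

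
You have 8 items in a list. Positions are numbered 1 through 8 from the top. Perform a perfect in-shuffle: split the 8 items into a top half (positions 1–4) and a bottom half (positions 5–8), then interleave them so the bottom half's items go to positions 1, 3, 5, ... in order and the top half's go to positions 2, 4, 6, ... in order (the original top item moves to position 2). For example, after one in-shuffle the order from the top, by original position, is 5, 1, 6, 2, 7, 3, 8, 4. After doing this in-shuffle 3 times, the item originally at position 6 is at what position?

Track the item's position through each in-shuffle:
6 → 3 → 6 → 3

3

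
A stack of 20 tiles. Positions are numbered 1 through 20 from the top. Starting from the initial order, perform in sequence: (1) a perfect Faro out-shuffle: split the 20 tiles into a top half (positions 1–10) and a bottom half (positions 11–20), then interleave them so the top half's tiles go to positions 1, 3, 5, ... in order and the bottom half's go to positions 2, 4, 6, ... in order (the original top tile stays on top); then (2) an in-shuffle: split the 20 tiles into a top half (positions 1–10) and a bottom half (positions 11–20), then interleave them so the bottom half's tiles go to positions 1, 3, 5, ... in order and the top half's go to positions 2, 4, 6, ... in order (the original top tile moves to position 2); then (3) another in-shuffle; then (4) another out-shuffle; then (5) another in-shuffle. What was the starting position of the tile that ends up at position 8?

Undo the operations in reverse order, starting from position 8:
  undo op 5 (in-shuffle, from top half): 8 ← 4
  undo op 4 (out-shuffle, from bottom half): 4 ← 12
  undo op 3 (in-shuffle, from top half): 12 ← 6
  undo op 2 (in-shuffle, from top half): 6 ← 3
  undo op 1 (out-shuffle, from top half): 3 ← 2
So the tile at position 8 came from original position 2.

2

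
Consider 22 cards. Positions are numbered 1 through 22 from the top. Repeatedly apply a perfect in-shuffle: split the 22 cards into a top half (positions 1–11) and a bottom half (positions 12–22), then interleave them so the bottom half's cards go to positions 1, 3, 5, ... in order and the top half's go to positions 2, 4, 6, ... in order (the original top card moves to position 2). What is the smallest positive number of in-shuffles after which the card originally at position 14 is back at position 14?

11

Follow position 14 under repeated in-shuffles:
14 → 5 → 10 → 20 → 17 → 11 → 22 → 21 → 19 → 15 → 7 → 14
It first returns after 11 in-shuffles.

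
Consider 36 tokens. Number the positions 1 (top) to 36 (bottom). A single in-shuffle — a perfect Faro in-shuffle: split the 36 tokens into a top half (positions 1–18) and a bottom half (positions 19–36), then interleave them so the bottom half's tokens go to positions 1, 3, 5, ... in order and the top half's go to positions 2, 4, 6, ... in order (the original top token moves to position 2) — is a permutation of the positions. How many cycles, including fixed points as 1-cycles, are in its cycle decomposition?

1

Trace each unvisited position around until it returns:
(1 2 4 8 16 32 ... len 36)
1 cycle in total.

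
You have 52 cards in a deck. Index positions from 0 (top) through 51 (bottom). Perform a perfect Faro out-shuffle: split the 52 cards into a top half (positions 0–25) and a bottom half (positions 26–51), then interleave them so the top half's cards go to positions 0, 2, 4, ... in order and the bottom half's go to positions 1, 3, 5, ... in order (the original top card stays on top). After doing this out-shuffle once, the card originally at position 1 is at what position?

Track the card's position through each out-shuffle:
1 → 2

2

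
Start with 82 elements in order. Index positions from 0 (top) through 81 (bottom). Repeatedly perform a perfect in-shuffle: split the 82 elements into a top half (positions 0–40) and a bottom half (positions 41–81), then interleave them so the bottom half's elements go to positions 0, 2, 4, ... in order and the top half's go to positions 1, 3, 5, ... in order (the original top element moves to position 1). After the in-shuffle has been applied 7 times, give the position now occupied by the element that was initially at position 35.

Track the element's position through each in-shuffle:
35 → 71 → 60 → 38 → 77 → 72 → 62 → 42

42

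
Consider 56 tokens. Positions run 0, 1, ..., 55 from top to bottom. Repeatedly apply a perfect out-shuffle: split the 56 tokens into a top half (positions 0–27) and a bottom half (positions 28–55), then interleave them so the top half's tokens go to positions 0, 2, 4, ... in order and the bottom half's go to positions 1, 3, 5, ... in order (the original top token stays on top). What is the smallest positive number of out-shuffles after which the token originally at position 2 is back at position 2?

Follow position 2 under repeated out-shuffles:
2 → 4 → 8 → 16 → 32 → 9 → 18 → 36 → 17 → 34 → 13 → 26 → 52 → 49 → 43 → 31 → 7 → 14 → 28 → 1 → 2
It first returns after 20 out-shuffles.

20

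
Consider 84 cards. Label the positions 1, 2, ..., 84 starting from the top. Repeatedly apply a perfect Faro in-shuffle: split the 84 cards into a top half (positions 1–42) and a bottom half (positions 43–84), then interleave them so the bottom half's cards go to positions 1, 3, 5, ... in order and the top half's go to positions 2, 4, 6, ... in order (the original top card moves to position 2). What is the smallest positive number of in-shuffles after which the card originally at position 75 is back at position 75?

8

Follow position 75 under repeated in-shuffles:
75 → 65 → 45 → 5 → 10 → 20 → 40 → 80 → 75
It first returns after 8 in-shuffles.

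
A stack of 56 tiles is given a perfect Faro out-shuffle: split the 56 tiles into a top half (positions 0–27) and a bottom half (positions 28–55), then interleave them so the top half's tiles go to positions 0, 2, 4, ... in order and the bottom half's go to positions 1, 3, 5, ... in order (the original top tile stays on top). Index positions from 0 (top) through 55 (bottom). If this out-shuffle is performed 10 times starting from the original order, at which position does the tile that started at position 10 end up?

Track the tile's position through each out-shuffle:
10 → 20 → 40 → 25 → 50 → 45 → 35 → 15 → 30 → 5 → 10

10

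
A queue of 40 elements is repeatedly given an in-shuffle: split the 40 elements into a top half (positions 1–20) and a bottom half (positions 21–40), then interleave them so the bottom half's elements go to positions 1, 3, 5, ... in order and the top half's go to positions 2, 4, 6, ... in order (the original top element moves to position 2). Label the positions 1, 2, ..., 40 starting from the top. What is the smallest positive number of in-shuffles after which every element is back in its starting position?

20

The in-shuffle permutes the 40 positions with cycle lengths [20, 20].
Every element is home exactly when every cycle has completed a whole number of laps, i.e. after lcm(20) = 20 in-shuffles.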